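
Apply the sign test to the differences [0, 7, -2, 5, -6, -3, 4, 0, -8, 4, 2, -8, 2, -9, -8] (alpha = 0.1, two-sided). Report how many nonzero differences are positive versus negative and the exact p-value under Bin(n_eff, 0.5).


Step 1: Discard zero differences. Original n = 15; n_eff = number of nonzero differences = 13.
Nonzero differences (with sign): +7, -2, +5, -6, -3, +4, -8, +4, +2, -8, +2, -9, -8
Step 2: Count signs: positive = 6, negative = 7.
Step 3: Under H0: P(positive) = 0.5, so the number of positives S ~ Bin(13, 0.5).
Step 4: Two-sided exact p-value = sum of Bin(13,0.5) probabilities at or below the observed probability = 1.000000.
Step 5: alpha = 0.1. fail to reject H0.

n_eff = 13, pos = 6, neg = 7, p = 1.000000, fail to reject H0.


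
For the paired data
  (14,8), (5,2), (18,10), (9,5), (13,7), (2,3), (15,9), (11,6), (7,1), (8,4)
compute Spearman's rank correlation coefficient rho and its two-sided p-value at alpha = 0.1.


Step 1: Rank x and y separately (midranks; no ties here).
rank(x): 14->8, 5->2, 18->10, 9->5, 13->7, 2->1, 15->9, 11->6, 7->3, 8->4
rank(y): 8->8, 2->2, 10->10, 5->5, 7->7, 3->3, 9->9, 6->6, 1->1, 4->4
Step 2: d_i = R_x(i) - R_y(i); compute d_i^2.
  (8-8)^2=0, (2-2)^2=0, (10-10)^2=0, (5-5)^2=0, (7-7)^2=0, (1-3)^2=4, (9-9)^2=0, (6-6)^2=0, (3-1)^2=4, (4-4)^2=0
sum(d^2) = 8.
Step 3: rho = 1 - 6*8 / (10*(10^2 - 1)) = 1 - 48/990 = 0.951515.
Step 4: Under H0, t = rho * sqrt((n-2)/(1-rho^2)) = 8.7493 ~ t(8).
Step 5: Two-sided p-value from the t-distribution with 8 df = 0.000023.
Step 6: alpha = 0.1. reject H0.

rho = 0.9515, p = 0.000023, reject H0 at alpha = 0.1.


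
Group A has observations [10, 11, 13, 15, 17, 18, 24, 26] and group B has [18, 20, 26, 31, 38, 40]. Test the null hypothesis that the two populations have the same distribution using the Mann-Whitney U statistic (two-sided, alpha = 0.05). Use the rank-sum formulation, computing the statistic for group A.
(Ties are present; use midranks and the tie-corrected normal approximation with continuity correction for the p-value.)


Step 1: Combine and sort all 14 observations; assign midranks.
sorted (value, group): (10,X), (11,X), (13,X), (15,X), (17,X), (18,X), (18,Y), (20,Y), (24,X), (26,X), (26,Y), (31,Y), (38,Y), (40,Y)
ranks: 10->1, 11->2, 13->3, 15->4, 17->5, 18->6.5, 18->6.5, 20->8, 24->9, 26->10.5, 26->10.5, 31->12, 38->13, 40->14
Step 2: Rank sum for X: R1 = 1 + 2 + 3 + 4 + 5 + 6.5 + 9 + 10.5 = 41.
Step 3: U_X = R1 - n1(n1+1)/2 = 41 - 8*9/2 = 41 - 36 = 5.
       U_Y = n1*n2 - U_X = 48 - 5 = 43.
Step 4: Ties are present, so use the tie-corrected normal approximation (with continuity correction) for the p-value.
Step 5: p-value = 0.016684; compare to alpha = 0.05. reject H0.

U_X = 5, p = 0.016684, reject H0 at alpha = 0.05.


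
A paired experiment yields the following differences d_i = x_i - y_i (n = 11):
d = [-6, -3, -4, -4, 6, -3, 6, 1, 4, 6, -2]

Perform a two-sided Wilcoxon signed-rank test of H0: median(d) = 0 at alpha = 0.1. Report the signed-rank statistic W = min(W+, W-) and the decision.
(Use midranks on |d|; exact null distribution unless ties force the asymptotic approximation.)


Step 1: Drop any zero differences (none here) and take |d_i|.
|d| = [6, 3, 4, 4, 6, 3, 6, 1, 4, 6, 2]
Step 2: Midrank |d_i| (ties get averaged ranks).
ranks: |6|->9.5, |3|->3.5, |4|->6, |4|->6, |6|->9.5, |3|->3.5, |6|->9.5, |1|->1, |4|->6, |6|->9.5, |2|->2
Step 3: Attach original signs; sum ranks with positive sign and with negative sign.
W+ = 9.5 + 9.5 + 1 + 6 + 9.5 = 35.5
W- = 9.5 + 3.5 + 6 + 6 + 3.5 + 2 = 30.5
(Check: W+ + W- = 66 should equal n(n+1)/2 = 66.)
Step 4: Test statistic W = min(W+, W-) = 30.5.
Step 5: Ties in |d|, so use the tie-corrected normal approximation.
        E[W] = n(n+1)/4 = 11*12/4 = 33.
        Tie groups: |d|=3 (t=2), |d|=4 (t=3), |d|=6 (t=4); sum(t^3 - t) = 90.
        Var[W] = n(n+1)(2n+1)/24 - sum(t^3-t)/48 = 3036/24 - 90/48 = 124.625.
        z = (W - E[W]) / sqrt(Var[W]) = (30.5 - 33) / 11.1636 = -0.2239.
        Two-sided p = 2*Phi(z) = 0.822802.
Step 6: alpha = 0.1. fail to reject H0.

W+ = 35.5, W- = 30.5, W = min = 30.5, p = 0.822802, fail to reject H0.


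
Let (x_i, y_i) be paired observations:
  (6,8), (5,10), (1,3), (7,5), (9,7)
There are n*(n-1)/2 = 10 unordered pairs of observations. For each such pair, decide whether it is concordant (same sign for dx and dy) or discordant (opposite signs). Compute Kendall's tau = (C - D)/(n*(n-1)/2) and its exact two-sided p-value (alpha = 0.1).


Step 1: Enumerate the 10 unordered pairs (i,j) with i<j and classify each by sign(x_j-x_i) * sign(y_j-y_i).
  (1,2):dx=-1,dy=+2->D; (1,3):dx=-5,dy=-5->C; (1,4):dx=+1,dy=-3->D; (1,5):dx=+3,dy=-1->D
  (2,3):dx=-4,dy=-7->C; (2,4):dx=+2,dy=-5->D; (2,5):dx=+4,dy=-3->D; (3,4):dx=+6,dy=+2->C
  (3,5):dx=+8,dy=+4->C; (4,5):dx=+2,dy=+2->C
Step 2: C = 5, D = 5, total pairs = 10.
Step 3: tau = (C - D)/(n(n-1)/2) = (5 - 5)/10 = 0.000000.
Step 4: Exact two-sided p-value (enumerate n! = 120 permutations of y under H0): p = 1.000000.
Step 5: alpha = 0.1. fail to reject H0.

tau_b = 0.0000 (C=5, D=5), p = 1.000000, fail to reject H0.


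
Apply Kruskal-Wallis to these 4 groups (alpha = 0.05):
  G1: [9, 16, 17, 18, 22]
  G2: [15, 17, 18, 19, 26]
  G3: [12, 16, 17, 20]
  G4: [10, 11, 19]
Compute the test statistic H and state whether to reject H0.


Step 1: Combine all N = 17 observations and assign midranks.
sorted (value, group, rank): (9,G1,1), (10,G4,2), (11,G4,3), (12,G3,4), (15,G2,5), (16,G1,6.5), (16,G3,6.5), (17,G1,9), (17,G2,9), (17,G3,9), (18,G1,11.5), (18,G2,11.5), (19,G2,13.5), (19,G4,13.5), (20,G3,15), (22,G1,16), (26,G2,17)
Step 2: Sum ranks within each group.
R_1 = 44 (n_1 = 5)
R_2 = 56 (n_2 = 5)
R_3 = 34.5 (n_3 = 4)
R_4 = 18.5 (n_4 = 3)
Step 3: H = 12/(N(N+1)) * sum(R_i^2/n_i) - 3(N+1)
     = 12/(17*18) * (44^2/5 + 56^2/5 + 34.5^2/4 + 18.5^2/3) - 3*18
     = 0.039216 * 1426.05 - 54
     = 1.923366.
Step 4: Ties present; correction factor C = 1 - 42/(17^3 - 17) = 0.991422. Corrected H = 1.923366 / 0.991422 = 1.940008.
Step 5: Under H0, H ~ chi^2(3); p-value = 0.584951.
Step 6: alpha = 0.05. fail to reject H0.

H = 1.9400, df = 3, p = 0.584951, fail to reject H0.


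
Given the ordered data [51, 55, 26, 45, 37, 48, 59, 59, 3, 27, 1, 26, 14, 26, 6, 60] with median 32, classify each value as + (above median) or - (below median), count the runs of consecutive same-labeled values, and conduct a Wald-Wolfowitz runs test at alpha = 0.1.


Step 1: Compute median = 32; label A = above, B = below.
Labels in order: AABAAAAABBBBBBBA  (n_A = 8, n_B = 8)
Step 2: Count runs R = 5.
Step 3: Under H0 (random ordering), E[R] = 2*n_A*n_B/(n_A+n_B) + 1 = 2*8*8/16 + 1 = 9.0000.
        Var[R] = 2*n_A*n_B*(2*n_A*n_B - n_A - n_B) / ((n_A+n_B)^2 * (n_A+n_B-1)) = 14336/3840 = 3.7333.
        SD[R] = 1.9322.
Step 4: Continuity-corrected z = (R + 0.5 - E[R]) / SD[R] = (5 + 0.5 - 9.0000) / 1.9322 = -1.8114.
Step 5: Two-sided p-value via normal approximation = 2*(1 - Phi(|z|)) = 0.070076.
Step 6: alpha = 0.1. reject H0.

R = 5, z = -1.8114, p = 0.070076, reject H0.


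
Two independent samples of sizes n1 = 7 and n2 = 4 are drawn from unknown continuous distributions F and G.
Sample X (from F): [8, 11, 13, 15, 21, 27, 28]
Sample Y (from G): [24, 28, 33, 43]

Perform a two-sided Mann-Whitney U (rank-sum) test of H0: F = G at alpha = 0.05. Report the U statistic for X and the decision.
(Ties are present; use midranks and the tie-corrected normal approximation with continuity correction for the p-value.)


Step 1: Combine and sort all 11 observations; assign midranks.
sorted (value, group): (8,X), (11,X), (13,X), (15,X), (21,X), (24,Y), (27,X), (28,X), (28,Y), (33,Y), (43,Y)
ranks: 8->1, 11->2, 13->3, 15->4, 21->5, 24->6, 27->7, 28->8.5, 28->8.5, 33->10, 43->11
Step 2: Rank sum for X: R1 = 1 + 2 + 3 + 4 + 5 + 7 + 8.5 = 30.5.
Step 3: U_X = R1 - n1(n1+1)/2 = 30.5 - 7*8/2 = 30.5 - 28 = 2.5.
       U_Y = n1*n2 - U_X = 28 - 2.5 = 25.5.
Step 4: Ties are present, so use the tie-corrected normal approximation (with continuity correction) for the p-value.
Step 5: p-value = 0.037202; compare to alpha = 0.05. reject H0.

U_X = 2.5, p = 0.037202, reject H0 at alpha = 0.05.


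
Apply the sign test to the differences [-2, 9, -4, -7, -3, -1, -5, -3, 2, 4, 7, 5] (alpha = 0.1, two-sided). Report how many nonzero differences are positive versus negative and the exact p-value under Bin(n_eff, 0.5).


Step 1: Discard zero differences. Original n = 12; n_eff = number of nonzero differences = 12.
Nonzero differences (with sign): -2, +9, -4, -7, -3, -1, -5, -3, +2, +4, +7, +5
Step 2: Count signs: positive = 5, negative = 7.
Step 3: Under H0: P(positive) = 0.5, so the number of positives S ~ Bin(12, 0.5).
Step 4: Two-sided exact p-value = sum of Bin(12,0.5) probabilities at or below the observed probability = 0.774414.
Step 5: alpha = 0.1. fail to reject H0.

n_eff = 12, pos = 5, neg = 7, p = 0.774414, fail to reject H0.


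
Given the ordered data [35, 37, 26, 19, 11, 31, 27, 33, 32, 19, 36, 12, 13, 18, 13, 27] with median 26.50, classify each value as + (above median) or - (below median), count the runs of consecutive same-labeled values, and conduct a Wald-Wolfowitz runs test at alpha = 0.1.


Step 1: Compute median = 26.50; label A = above, B = below.
Labels in order: AABBBAAAABABBBBA  (n_A = 8, n_B = 8)
Step 2: Count runs R = 7.
Step 3: Under H0 (random ordering), E[R] = 2*n_A*n_B/(n_A+n_B) + 1 = 2*8*8/16 + 1 = 9.0000.
        Var[R] = 2*n_A*n_B*(2*n_A*n_B - n_A - n_B) / ((n_A+n_B)^2 * (n_A+n_B-1)) = 14336/3840 = 3.7333.
        SD[R] = 1.9322.
Step 4: Continuity-corrected z = (R + 0.5 - E[R]) / SD[R] = (7 + 0.5 - 9.0000) / 1.9322 = -0.7763.
Step 5: Two-sided p-value via normal approximation = 2*(1 - Phi(|z|)) = 0.437558.
Step 6: alpha = 0.1. fail to reject H0.

R = 7, z = -0.7763, p = 0.437558, fail to reject H0.


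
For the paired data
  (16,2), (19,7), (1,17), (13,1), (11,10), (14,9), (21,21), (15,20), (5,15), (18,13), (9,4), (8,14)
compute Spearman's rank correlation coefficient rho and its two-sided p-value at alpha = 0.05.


Step 1: Rank x and y separately (midranks; no ties here).
rank(x): 16->9, 19->11, 1->1, 13->6, 11->5, 14->7, 21->12, 15->8, 5->2, 18->10, 9->4, 8->3
rank(y): 2->2, 7->4, 17->10, 1->1, 10->6, 9->5, 21->12, 20->11, 15->9, 13->7, 4->3, 14->8
Step 2: d_i = R_x(i) - R_y(i); compute d_i^2.
  (9-2)^2=49, (11-4)^2=49, (1-10)^2=81, (6-1)^2=25, (5-6)^2=1, (7-5)^2=4, (12-12)^2=0, (8-11)^2=9, (2-9)^2=49, (10-7)^2=9, (4-3)^2=1, (3-8)^2=25
sum(d^2) = 302.
Step 3: rho = 1 - 6*302 / (12*(12^2 - 1)) = 1 - 1812/1716 = -0.055944.
Step 4: Under H0, t = rho * sqrt((n-2)/(1-rho^2)) = -0.1772 ~ t(10).
Step 5: Two-sided p-value from the t-distribution with 10 df = 0.862898.
Step 6: alpha = 0.05. fail to reject H0.

rho = -0.0559, p = 0.862898, fail to reject H0 at alpha = 0.05.


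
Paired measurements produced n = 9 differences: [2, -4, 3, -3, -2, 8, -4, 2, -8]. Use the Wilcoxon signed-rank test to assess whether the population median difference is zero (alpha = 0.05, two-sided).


Step 1: Drop any zero differences (none here) and take |d_i|.
|d| = [2, 4, 3, 3, 2, 8, 4, 2, 8]
Step 2: Midrank |d_i| (ties get averaged ranks).
ranks: |2|->2, |4|->6.5, |3|->4.5, |3|->4.5, |2|->2, |8|->8.5, |4|->6.5, |2|->2, |8|->8.5
Step 3: Attach original signs; sum ranks with positive sign and with negative sign.
W+ = 2 + 4.5 + 8.5 + 2 = 17
W- = 6.5 + 4.5 + 2 + 6.5 + 8.5 = 28
(Check: W+ + W- = 45 should equal n(n+1)/2 = 45.)
Step 4: Test statistic W = min(W+, W-) = 17.
Step 5: Ties in |d|, so use the tie-corrected normal approximation.
        E[W] = n(n+1)/4 = 9*10/4 = 22.5.
        Tie groups: |d|=2 (t=3), |d|=3 (t=2), |d|=4 (t=2), |d|=8 (t=2); sum(t^3 - t) = 42.
        Var[W] = n(n+1)(2n+1)/24 - sum(t^3-t)/48 = 1710/24 - 42/48 = 70.375.
        z = (W - E[W]) / sqrt(Var[W]) = (17 - 22.5) / 8.3890 = -0.6556.
        Two-sided p = 2*Phi(z) = 0.512067.
Step 6: alpha = 0.05. fail to reject H0.

W+ = 17, W- = 28, W = min = 17, p = 0.512067, fail to reject H0.


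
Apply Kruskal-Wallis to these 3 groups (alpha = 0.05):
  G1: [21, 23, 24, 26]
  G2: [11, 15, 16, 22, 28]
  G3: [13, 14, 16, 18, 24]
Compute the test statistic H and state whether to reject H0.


Step 1: Combine all N = 14 observations and assign midranks.
sorted (value, group, rank): (11,G2,1), (13,G3,2), (14,G3,3), (15,G2,4), (16,G2,5.5), (16,G3,5.5), (18,G3,7), (21,G1,8), (22,G2,9), (23,G1,10), (24,G1,11.5), (24,G3,11.5), (26,G1,13), (28,G2,14)
Step 2: Sum ranks within each group.
R_1 = 42.5 (n_1 = 4)
R_2 = 33.5 (n_2 = 5)
R_3 = 29 (n_3 = 5)
Step 3: H = 12/(N(N+1)) * sum(R_i^2/n_i) - 3(N+1)
     = 12/(14*15) * (42.5^2/4 + 33.5^2/5 + 29^2/5) - 3*15
     = 0.057143 * 844.212 - 45
     = 3.240714.
Step 4: Ties present; correction factor C = 1 - 12/(14^3 - 14) = 0.995604. Corrected H = 3.240714 / 0.995604 = 3.255022.
Step 5: Under H0, H ~ chi^2(2); p-value = 0.196418.
Step 6: alpha = 0.05. fail to reject H0.

H = 3.2550, df = 2, p = 0.196418, fail to reject H0.


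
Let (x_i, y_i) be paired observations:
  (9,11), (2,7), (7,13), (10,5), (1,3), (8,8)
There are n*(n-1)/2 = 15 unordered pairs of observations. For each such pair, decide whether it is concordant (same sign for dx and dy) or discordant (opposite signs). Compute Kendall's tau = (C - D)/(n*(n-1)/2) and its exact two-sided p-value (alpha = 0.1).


Step 1: Enumerate the 15 unordered pairs (i,j) with i<j and classify each by sign(x_j-x_i) * sign(y_j-y_i).
  (1,2):dx=-7,dy=-4->C; (1,3):dx=-2,dy=+2->D; (1,4):dx=+1,dy=-6->D; (1,5):dx=-8,dy=-8->C
  (1,6):dx=-1,dy=-3->C; (2,3):dx=+5,dy=+6->C; (2,4):dx=+8,dy=-2->D; (2,5):dx=-1,dy=-4->C
  (2,6):dx=+6,dy=+1->C; (3,4):dx=+3,dy=-8->D; (3,5):dx=-6,dy=-10->C; (3,6):dx=+1,dy=-5->D
  (4,5):dx=-9,dy=-2->C; (4,6):dx=-2,dy=+3->D; (5,6):dx=+7,dy=+5->C
Step 2: C = 9, D = 6, total pairs = 15.
Step 3: tau = (C - D)/(n(n-1)/2) = (9 - 6)/15 = 0.200000.
Step 4: Exact two-sided p-value (enumerate n! = 720 permutations of y under H0): p = 0.719444.
Step 5: alpha = 0.1. fail to reject H0.

tau_b = 0.2000 (C=9, D=6), p = 0.719444, fail to reject H0.


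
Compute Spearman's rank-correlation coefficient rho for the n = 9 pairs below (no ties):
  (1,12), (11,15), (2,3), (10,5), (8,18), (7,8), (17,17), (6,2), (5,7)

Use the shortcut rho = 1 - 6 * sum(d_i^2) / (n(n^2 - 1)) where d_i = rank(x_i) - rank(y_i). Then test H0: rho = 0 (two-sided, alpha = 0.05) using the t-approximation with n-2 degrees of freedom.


Step 1: Rank x and y separately (midranks; no ties here).
rank(x): 1->1, 11->8, 2->2, 10->7, 8->6, 7->5, 17->9, 6->4, 5->3
rank(y): 12->6, 15->7, 3->2, 5->3, 18->9, 8->5, 17->8, 2->1, 7->4
Step 2: d_i = R_x(i) - R_y(i); compute d_i^2.
  (1-6)^2=25, (8-7)^2=1, (2-2)^2=0, (7-3)^2=16, (6-9)^2=9, (5-5)^2=0, (9-8)^2=1, (4-1)^2=9, (3-4)^2=1
sum(d^2) = 62.
Step 3: rho = 1 - 6*62 / (9*(9^2 - 1)) = 1 - 372/720 = 0.483333.
Step 4: Under H0, t = rho * sqrt((n-2)/(1-rho^2)) = 1.4607 ~ t(7).
Step 5: Two-sided p-value from the t-distribution with 7 df = 0.187470.
Step 6: alpha = 0.05. fail to reject H0.

rho = 0.4833, p = 0.187470, fail to reject H0 at alpha = 0.05.


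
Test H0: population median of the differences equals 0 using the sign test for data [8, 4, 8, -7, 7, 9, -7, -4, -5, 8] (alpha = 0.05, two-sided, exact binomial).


Step 1: Discard zero differences. Original n = 10; n_eff = number of nonzero differences = 10.
Nonzero differences (with sign): +8, +4, +8, -7, +7, +9, -7, -4, -5, +8
Step 2: Count signs: positive = 6, negative = 4.
Step 3: Under H0: P(positive) = 0.5, so the number of positives S ~ Bin(10, 0.5).
Step 4: Two-sided exact p-value = sum of Bin(10,0.5) probabilities at or below the observed probability = 0.753906.
Step 5: alpha = 0.05. fail to reject H0.

n_eff = 10, pos = 6, neg = 4, p = 0.753906, fail to reject H0.


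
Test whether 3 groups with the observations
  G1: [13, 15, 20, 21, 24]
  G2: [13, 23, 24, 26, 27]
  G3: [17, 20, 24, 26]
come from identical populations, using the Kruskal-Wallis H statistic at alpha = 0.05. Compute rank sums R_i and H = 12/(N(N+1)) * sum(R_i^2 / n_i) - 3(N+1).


Step 1: Combine all N = 14 observations and assign midranks.
sorted (value, group, rank): (13,G1,1.5), (13,G2,1.5), (15,G1,3), (17,G3,4), (20,G1,5.5), (20,G3,5.5), (21,G1,7), (23,G2,8), (24,G1,10), (24,G2,10), (24,G3,10), (26,G2,12.5), (26,G3,12.5), (27,G2,14)
Step 2: Sum ranks within each group.
R_1 = 27 (n_1 = 5)
R_2 = 46 (n_2 = 5)
R_3 = 32 (n_3 = 4)
Step 3: H = 12/(N(N+1)) * sum(R_i^2/n_i) - 3(N+1)
     = 12/(14*15) * (27^2/5 + 46^2/5 + 32^2/4) - 3*15
     = 0.057143 * 825 - 45
     = 2.142857.
Step 4: Ties present; correction factor C = 1 - 42/(14^3 - 14) = 0.984615. Corrected H = 2.142857 / 0.984615 = 2.176339.
Step 5: Under H0, H ~ chi^2(2); p-value = 0.336832.
Step 6: alpha = 0.05. fail to reject H0.

H = 2.1763, df = 2, p = 0.336832, fail to reject H0.


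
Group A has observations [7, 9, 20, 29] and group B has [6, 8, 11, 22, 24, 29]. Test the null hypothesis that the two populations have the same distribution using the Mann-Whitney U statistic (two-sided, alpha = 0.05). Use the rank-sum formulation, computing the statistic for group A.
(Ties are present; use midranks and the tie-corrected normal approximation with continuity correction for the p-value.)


Step 1: Combine and sort all 10 observations; assign midranks.
sorted (value, group): (6,Y), (7,X), (8,Y), (9,X), (11,Y), (20,X), (22,Y), (24,Y), (29,X), (29,Y)
ranks: 6->1, 7->2, 8->3, 9->4, 11->5, 20->6, 22->7, 24->8, 29->9.5, 29->9.5
Step 2: Rank sum for X: R1 = 2 + 4 + 6 + 9.5 = 21.5.
Step 3: U_X = R1 - n1(n1+1)/2 = 21.5 - 4*5/2 = 21.5 - 10 = 11.5.
       U_Y = n1*n2 - U_X = 24 - 11.5 = 12.5.
Step 4: Ties are present, so use the tie-corrected normal approximation (with continuity correction) for the p-value.
Step 5: p-value = 1.000000; compare to alpha = 0.05. fail to reject H0.

U_X = 11.5, p = 1.000000, fail to reject H0 at alpha = 0.05.


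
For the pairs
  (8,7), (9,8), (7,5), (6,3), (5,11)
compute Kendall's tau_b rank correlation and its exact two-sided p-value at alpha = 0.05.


Step 1: Enumerate the 10 unordered pairs (i,j) with i<j and classify each by sign(x_j-x_i) * sign(y_j-y_i).
  (1,2):dx=+1,dy=+1->C; (1,3):dx=-1,dy=-2->C; (1,4):dx=-2,dy=-4->C; (1,5):dx=-3,dy=+4->D
  (2,3):dx=-2,dy=-3->C; (2,4):dx=-3,dy=-5->C; (2,5):dx=-4,dy=+3->D; (3,4):dx=-1,dy=-2->C
  (3,5):dx=-2,dy=+6->D; (4,5):dx=-1,dy=+8->D
Step 2: C = 6, D = 4, total pairs = 10.
Step 3: tau = (C - D)/(n(n-1)/2) = (6 - 4)/10 = 0.200000.
Step 4: Exact two-sided p-value (enumerate n! = 120 permutations of y under H0): p = 0.816667.
Step 5: alpha = 0.05. fail to reject H0.

tau_b = 0.2000 (C=6, D=4), p = 0.816667, fail to reject H0.


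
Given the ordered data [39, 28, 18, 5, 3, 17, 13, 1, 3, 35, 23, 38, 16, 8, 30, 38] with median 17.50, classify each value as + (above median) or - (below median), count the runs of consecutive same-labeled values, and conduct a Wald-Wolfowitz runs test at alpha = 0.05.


Step 1: Compute median = 17.50; label A = above, B = below.
Labels in order: AAABBBBBBAAABBAA  (n_A = 8, n_B = 8)
Step 2: Count runs R = 5.
Step 3: Under H0 (random ordering), E[R] = 2*n_A*n_B/(n_A+n_B) + 1 = 2*8*8/16 + 1 = 9.0000.
        Var[R] = 2*n_A*n_B*(2*n_A*n_B - n_A - n_B) / ((n_A+n_B)^2 * (n_A+n_B-1)) = 14336/3840 = 3.7333.
        SD[R] = 1.9322.
Step 4: Continuity-corrected z = (R + 0.5 - E[R]) / SD[R] = (5 + 0.5 - 9.0000) / 1.9322 = -1.8114.
Step 5: Two-sided p-value via normal approximation = 2*(1 - Phi(|z|)) = 0.070076.
Step 6: alpha = 0.05. fail to reject H0.

R = 5, z = -1.8114, p = 0.070076, fail to reject H0.


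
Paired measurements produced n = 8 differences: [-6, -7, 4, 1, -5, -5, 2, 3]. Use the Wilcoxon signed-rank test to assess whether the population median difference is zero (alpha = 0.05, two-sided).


Step 1: Drop any zero differences (none here) and take |d_i|.
|d| = [6, 7, 4, 1, 5, 5, 2, 3]
Step 2: Midrank |d_i| (ties get averaged ranks).
ranks: |6|->7, |7|->8, |4|->4, |1|->1, |5|->5.5, |5|->5.5, |2|->2, |3|->3
Step 3: Attach original signs; sum ranks with positive sign and with negative sign.
W+ = 4 + 1 + 2 + 3 = 10
W- = 7 + 8 + 5.5 + 5.5 = 26
(Check: W+ + W- = 36 should equal n(n+1)/2 = 36.)
Step 4: Test statistic W = min(W+, W-) = 10.
Step 5: Ties in |d|, so use the tie-corrected normal approximation.
        E[W] = n(n+1)/4 = 8*9/4 = 18.
        Tie groups: |d|=5 (t=2); sum(t^3 - t) = 6.
        Var[W] = n(n+1)(2n+1)/24 - sum(t^3-t)/48 = 1224/24 - 6/48 = 50.875.
        z = (W - E[W]) / sqrt(Var[W]) = (10 - 18) / 7.1327 = -1.1216.
        Two-sided p = 2*Phi(z) = 0.262033.
Step 6: alpha = 0.05. fail to reject H0.

W+ = 10, W- = 26, W = min = 10, p = 0.262033, fail to reject H0.


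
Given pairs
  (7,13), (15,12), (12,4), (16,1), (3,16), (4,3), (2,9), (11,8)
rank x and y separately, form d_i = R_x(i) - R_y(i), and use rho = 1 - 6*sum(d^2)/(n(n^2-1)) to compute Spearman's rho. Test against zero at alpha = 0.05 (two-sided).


Step 1: Rank x and y separately (midranks; no ties here).
rank(x): 7->4, 15->7, 12->6, 16->8, 3->2, 4->3, 2->1, 11->5
rank(y): 13->7, 12->6, 4->3, 1->1, 16->8, 3->2, 9->5, 8->4
Step 2: d_i = R_x(i) - R_y(i); compute d_i^2.
  (4-7)^2=9, (7-6)^2=1, (6-3)^2=9, (8-1)^2=49, (2-8)^2=36, (3-2)^2=1, (1-5)^2=16, (5-4)^2=1
sum(d^2) = 122.
Step 3: rho = 1 - 6*122 / (8*(8^2 - 1)) = 1 - 732/504 = -0.452381.
Step 4: Under H0, t = rho * sqrt((n-2)/(1-rho^2)) = -1.2425 ~ t(6).
Step 5: Two-sided p-value from the t-distribution with 6 df = 0.260405.
Step 6: alpha = 0.05. fail to reject H0.

rho = -0.4524, p = 0.260405, fail to reject H0 at alpha = 0.05.


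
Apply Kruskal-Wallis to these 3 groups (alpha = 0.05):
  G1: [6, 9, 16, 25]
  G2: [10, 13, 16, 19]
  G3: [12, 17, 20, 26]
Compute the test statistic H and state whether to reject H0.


Step 1: Combine all N = 12 observations and assign midranks.
sorted (value, group, rank): (6,G1,1), (9,G1,2), (10,G2,3), (12,G3,4), (13,G2,5), (16,G1,6.5), (16,G2,6.5), (17,G3,8), (19,G2,9), (20,G3,10), (25,G1,11), (26,G3,12)
Step 2: Sum ranks within each group.
R_1 = 20.5 (n_1 = 4)
R_2 = 23.5 (n_2 = 4)
R_3 = 34 (n_3 = 4)
Step 3: H = 12/(N(N+1)) * sum(R_i^2/n_i) - 3(N+1)
     = 12/(12*13) * (20.5^2/4 + 23.5^2/4 + 34^2/4) - 3*13
     = 0.076923 * 532.125 - 39
     = 1.932692.
Step 4: Ties present; correction factor C = 1 - 6/(12^3 - 12) = 0.996503. Corrected H = 1.932692 / 0.996503 = 1.939474.
Step 5: Under H0, H ~ chi^2(2); p-value = 0.379183.
Step 6: alpha = 0.05. fail to reject H0.

H = 1.9395, df = 2, p = 0.379183, fail to reject H0.


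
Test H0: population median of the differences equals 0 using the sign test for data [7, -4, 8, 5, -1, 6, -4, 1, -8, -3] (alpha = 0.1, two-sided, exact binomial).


Step 1: Discard zero differences. Original n = 10; n_eff = number of nonzero differences = 10.
Nonzero differences (with sign): +7, -4, +8, +5, -1, +6, -4, +1, -8, -3
Step 2: Count signs: positive = 5, negative = 5.
Step 3: Under H0: P(positive) = 0.5, so the number of positives S ~ Bin(10, 0.5).
Step 4: Two-sided exact p-value = sum of Bin(10,0.5) probabilities at or below the observed probability = 1.000000.
Step 5: alpha = 0.1. fail to reject H0.

n_eff = 10, pos = 5, neg = 5, p = 1.000000, fail to reject H0.


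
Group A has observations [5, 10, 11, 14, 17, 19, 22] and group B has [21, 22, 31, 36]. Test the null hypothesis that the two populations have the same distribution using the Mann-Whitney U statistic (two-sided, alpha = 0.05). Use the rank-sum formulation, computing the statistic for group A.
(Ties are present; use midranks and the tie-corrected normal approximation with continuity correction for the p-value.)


Step 1: Combine and sort all 11 observations; assign midranks.
sorted (value, group): (5,X), (10,X), (11,X), (14,X), (17,X), (19,X), (21,Y), (22,X), (22,Y), (31,Y), (36,Y)
ranks: 5->1, 10->2, 11->3, 14->4, 17->5, 19->6, 21->7, 22->8.5, 22->8.5, 31->10, 36->11
Step 2: Rank sum for X: R1 = 1 + 2 + 3 + 4 + 5 + 6 + 8.5 = 29.5.
Step 3: U_X = R1 - n1(n1+1)/2 = 29.5 - 7*8/2 = 29.5 - 28 = 1.5.
       U_Y = n1*n2 - U_X = 28 - 1.5 = 26.5.
Step 4: Ties are present, so use the tie-corrected normal approximation (with continuity correction) for the p-value.
Step 5: p-value = 0.023029; compare to alpha = 0.05. reject H0.

U_X = 1.5, p = 0.023029, reject H0 at alpha = 0.05.


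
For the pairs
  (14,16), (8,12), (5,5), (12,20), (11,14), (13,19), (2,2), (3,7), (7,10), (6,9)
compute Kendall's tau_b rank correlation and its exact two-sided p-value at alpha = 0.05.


Step 1: Enumerate the 45 unordered pairs (i,j) with i<j and classify each by sign(x_j-x_i) * sign(y_j-y_i).
  (1,2):dx=-6,dy=-4->C; (1,3):dx=-9,dy=-11->C; (1,4):dx=-2,dy=+4->D; (1,5):dx=-3,dy=-2->C
  (1,6):dx=-1,dy=+3->D; (1,7):dx=-12,dy=-14->C; (1,8):dx=-11,dy=-9->C; (1,9):dx=-7,dy=-6->C
  (1,10):dx=-8,dy=-7->C; (2,3):dx=-3,dy=-7->C; (2,4):dx=+4,dy=+8->C; (2,5):dx=+3,dy=+2->C
  (2,6):dx=+5,dy=+7->C; (2,7):dx=-6,dy=-10->C; (2,8):dx=-5,dy=-5->C; (2,9):dx=-1,dy=-2->C
  (2,10):dx=-2,dy=-3->C; (3,4):dx=+7,dy=+15->C; (3,5):dx=+6,dy=+9->C; (3,6):dx=+8,dy=+14->C
  (3,7):dx=-3,dy=-3->C; (3,8):dx=-2,dy=+2->D; (3,9):dx=+2,dy=+5->C; (3,10):dx=+1,dy=+4->C
  (4,5):dx=-1,dy=-6->C; (4,6):dx=+1,dy=-1->D; (4,7):dx=-10,dy=-18->C; (4,8):dx=-9,dy=-13->C
  (4,9):dx=-5,dy=-10->C; (4,10):dx=-6,dy=-11->C; (5,6):dx=+2,dy=+5->C; (5,7):dx=-9,dy=-12->C
  (5,8):dx=-8,dy=-7->C; (5,9):dx=-4,dy=-4->C; (5,10):dx=-5,dy=-5->C; (6,7):dx=-11,dy=-17->C
  (6,8):dx=-10,dy=-12->C; (6,9):dx=-6,dy=-9->C; (6,10):dx=-7,dy=-10->C; (7,8):dx=+1,dy=+5->C
  (7,9):dx=+5,dy=+8->C; (7,10):dx=+4,dy=+7->C; (8,9):dx=+4,dy=+3->C; (8,10):dx=+3,dy=+2->C
  (9,10):dx=-1,dy=-1->C
Step 2: C = 41, D = 4, total pairs = 45.
Step 3: tau = (C - D)/(n(n-1)/2) = (41 - 4)/45 = 0.822222.
Step 4: Exact two-sided p-value (enumerate n! = 3628800 permutations of y under H0): p = 0.000358.
Step 5: alpha = 0.05. reject H0.

tau_b = 0.8222 (C=41, D=4), p = 0.000358, reject H0.


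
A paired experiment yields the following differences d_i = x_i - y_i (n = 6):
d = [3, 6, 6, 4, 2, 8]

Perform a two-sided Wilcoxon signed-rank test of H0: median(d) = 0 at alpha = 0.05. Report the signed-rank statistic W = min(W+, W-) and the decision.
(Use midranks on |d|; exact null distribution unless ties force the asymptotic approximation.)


Step 1: Drop any zero differences (none here) and take |d_i|.
|d| = [3, 6, 6, 4, 2, 8]
Step 2: Midrank |d_i| (ties get averaged ranks).
ranks: |3|->2, |6|->4.5, |6|->4.5, |4|->3, |2|->1, |8|->6
Step 3: Attach original signs; sum ranks with positive sign and with negative sign.
W+ = 2 + 4.5 + 4.5 + 3 + 1 + 6 = 21
W- = 0 = 0
(Check: W+ + W- = 21 should equal n(n+1)/2 = 21.)
Step 4: Test statistic W = min(W+, W-) = 0.
Step 5: Ties in |d|, so use the tie-corrected normal approximation.
        E[W] = n(n+1)/4 = 6*7/4 = 10.5.
        Tie groups: |d|=6 (t=2); sum(t^3 - t) = 6.
        Var[W] = n(n+1)(2n+1)/24 - sum(t^3-t)/48 = 546/24 - 6/48 = 22.625.
        z = (W - E[W]) / sqrt(Var[W]) = (0 - 10.5) / 4.7566 = -2.2075.
        Two-sided p = 2*Phi(z) = 0.027281.
Step 6: alpha = 0.05. reject H0.

W+ = 21, W- = 0, W = min = 0, p = 0.027281, reject H0.


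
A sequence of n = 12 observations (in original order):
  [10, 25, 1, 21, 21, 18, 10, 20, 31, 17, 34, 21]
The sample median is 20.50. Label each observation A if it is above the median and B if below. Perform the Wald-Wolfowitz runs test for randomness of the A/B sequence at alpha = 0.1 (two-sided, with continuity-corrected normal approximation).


Step 1: Compute median = 20.50; label A = above, B = below.
Labels in order: BABAABBBABAA  (n_A = 6, n_B = 6)
Step 2: Count runs R = 8.
Step 3: Under H0 (random ordering), E[R] = 2*n_A*n_B/(n_A+n_B) + 1 = 2*6*6/12 + 1 = 7.0000.
        Var[R] = 2*n_A*n_B*(2*n_A*n_B - n_A - n_B) / ((n_A+n_B)^2 * (n_A+n_B-1)) = 4320/1584 = 2.7273.
        SD[R] = 1.6514.
Step 4: Continuity-corrected z = (R - 0.5 - E[R]) / SD[R] = (8 - 0.5 - 7.0000) / 1.6514 = 0.3028.
Step 5: Two-sided p-value via normal approximation = 2*(1 - Phi(|z|)) = 0.762069.
Step 6: alpha = 0.1. fail to reject H0.

R = 8, z = 0.3028, p = 0.762069, fail to reject H0.


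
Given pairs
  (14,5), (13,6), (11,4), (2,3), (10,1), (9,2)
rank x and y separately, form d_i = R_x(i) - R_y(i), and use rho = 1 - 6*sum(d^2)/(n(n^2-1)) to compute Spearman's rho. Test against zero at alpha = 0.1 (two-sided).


Step 1: Rank x and y separately (midranks; no ties here).
rank(x): 14->6, 13->5, 11->4, 2->1, 10->3, 9->2
rank(y): 5->5, 6->6, 4->4, 3->3, 1->1, 2->2
Step 2: d_i = R_x(i) - R_y(i); compute d_i^2.
  (6-5)^2=1, (5-6)^2=1, (4-4)^2=0, (1-3)^2=4, (3-1)^2=4, (2-2)^2=0
sum(d^2) = 10.
Step 3: rho = 1 - 6*10 / (6*(6^2 - 1)) = 1 - 60/210 = 0.714286.
Step 4: Under H0, t = rho * sqrt((n-2)/(1-rho^2)) = 2.0412 ~ t(4).
Step 5: Two-sided p-value from the t-distribution with 4 df = 0.110787.
Step 6: alpha = 0.1. fail to reject H0.

rho = 0.7143, p = 0.110787, fail to reject H0 at alpha = 0.1.


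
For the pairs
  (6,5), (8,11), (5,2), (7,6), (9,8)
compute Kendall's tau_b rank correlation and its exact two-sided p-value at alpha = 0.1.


Step 1: Enumerate the 10 unordered pairs (i,j) with i<j and classify each by sign(x_j-x_i) * sign(y_j-y_i).
  (1,2):dx=+2,dy=+6->C; (1,3):dx=-1,dy=-3->C; (1,4):dx=+1,dy=+1->C; (1,5):dx=+3,dy=+3->C
  (2,3):dx=-3,dy=-9->C; (2,4):dx=-1,dy=-5->C; (2,5):dx=+1,dy=-3->D; (3,4):dx=+2,dy=+4->C
  (3,5):dx=+4,dy=+6->C; (4,5):dx=+2,dy=+2->C
Step 2: C = 9, D = 1, total pairs = 10.
Step 3: tau = (C - D)/(n(n-1)/2) = (9 - 1)/10 = 0.800000.
Step 4: Exact two-sided p-value (enumerate n! = 120 permutations of y under H0): p = 0.083333.
Step 5: alpha = 0.1. reject H0.

tau_b = 0.8000 (C=9, D=1), p = 0.083333, reject H0.


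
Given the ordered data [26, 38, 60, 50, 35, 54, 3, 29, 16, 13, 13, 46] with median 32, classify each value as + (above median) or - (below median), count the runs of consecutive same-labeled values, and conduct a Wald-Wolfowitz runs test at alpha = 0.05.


Step 1: Compute median = 32; label A = above, B = below.
Labels in order: BAAAAABBBBBA  (n_A = 6, n_B = 6)
Step 2: Count runs R = 4.
Step 3: Under H0 (random ordering), E[R] = 2*n_A*n_B/(n_A+n_B) + 1 = 2*6*6/12 + 1 = 7.0000.
        Var[R] = 2*n_A*n_B*(2*n_A*n_B - n_A - n_B) / ((n_A+n_B)^2 * (n_A+n_B-1)) = 4320/1584 = 2.7273.
        SD[R] = 1.6514.
Step 4: Continuity-corrected z = (R + 0.5 - E[R]) / SD[R] = (4 + 0.5 - 7.0000) / 1.6514 = -1.5138.
Step 5: Two-sided p-value via normal approximation = 2*(1 - Phi(|z|)) = 0.130070.
Step 6: alpha = 0.05. fail to reject H0.

R = 4, z = -1.5138, p = 0.130070, fail to reject H0.


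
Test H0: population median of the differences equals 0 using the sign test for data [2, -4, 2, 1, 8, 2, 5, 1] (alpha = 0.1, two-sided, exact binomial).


Step 1: Discard zero differences. Original n = 8; n_eff = number of nonzero differences = 8.
Nonzero differences (with sign): +2, -4, +2, +1, +8, +2, +5, +1
Step 2: Count signs: positive = 7, negative = 1.
Step 3: Under H0: P(positive) = 0.5, so the number of positives S ~ Bin(8, 0.5).
Step 4: Two-sided exact p-value = sum of Bin(8,0.5) probabilities at or below the observed probability = 0.070312.
Step 5: alpha = 0.1. reject H0.

n_eff = 8, pos = 7, neg = 1, p = 0.070312, reject H0.


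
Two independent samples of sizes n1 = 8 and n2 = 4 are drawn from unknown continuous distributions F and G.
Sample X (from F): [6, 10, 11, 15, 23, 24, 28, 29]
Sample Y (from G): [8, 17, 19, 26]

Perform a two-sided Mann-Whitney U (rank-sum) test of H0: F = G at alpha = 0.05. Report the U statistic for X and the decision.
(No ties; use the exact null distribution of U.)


Step 1: Combine and sort all 12 observations; assign midranks.
sorted (value, group): (6,X), (8,Y), (10,X), (11,X), (15,X), (17,Y), (19,Y), (23,X), (24,X), (26,Y), (28,X), (29,X)
ranks: 6->1, 8->2, 10->3, 11->4, 15->5, 17->6, 19->7, 23->8, 24->9, 26->10, 28->11, 29->12
Step 2: Rank sum for X: R1 = 1 + 3 + 4 + 5 + 8 + 9 + 11 + 12 = 53.
Step 3: U_X = R1 - n1(n1+1)/2 = 53 - 8*9/2 = 53 - 36 = 17.
       U_Y = n1*n2 - U_X = 32 - 17 = 15.
Step 4: No ties, so the exact null distribution of U (based on enumerating the C(12,8) = 495 equally likely rank assignments) gives the two-sided p-value.
Step 5: p-value = 0.933333; compare to alpha = 0.05. fail to reject H0.

U_X = 17, p = 0.933333, fail to reject H0 at alpha = 0.05.


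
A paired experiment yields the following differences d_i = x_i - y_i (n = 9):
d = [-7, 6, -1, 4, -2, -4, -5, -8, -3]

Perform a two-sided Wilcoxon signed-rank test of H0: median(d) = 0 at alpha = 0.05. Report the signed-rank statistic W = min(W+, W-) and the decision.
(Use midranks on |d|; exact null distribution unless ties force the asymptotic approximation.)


Step 1: Drop any zero differences (none here) and take |d_i|.
|d| = [7, 6, 1, 4, 2, 4, 5, 8, 3]
Step 2: Midrank |d_i| (ties get averaged ranks).
ranks: |7|->8, |6|->7, |1|->1, |4|->4.5, |2|->2, |4|->4.5, |5|->6, |8|->9, |3|->3
Step 3: Attach original signs; sum ranks with positive sign and with negative sign.
W+ = 7 + 4.5 = 11.5
W- = 8 + 1 + 2 + 4.5 + 6 + 9 + 3 = 33.5
(Check: W+ + W- = 45 should equal n(n+1)/2 = 45.)
Step 4: Test statistic W = min(W+, W-) = 11.5.
Step 5: Ties in |d|, so use the tie-corrected normal approximation.
        E[W] = n(n+1)/4 = 9*10/4 = 22.5.
        Tie groups: |d|=4 (t=2); sum(t^3 - t) = 6.
        Var[W] = n(n+1)(2n+1)/24 - sum(t^3-t)/48 = 1710/24 - 6/48 = 71.125.
        z = (W - E[W]) / sqrt(Var[W]) = (11.5 - 22.5) / 8.4336 = -1.3043.
        Two-sided p = 2*Phi(z) = 0.192127.
Step 6: alpha = 0.05. fail to reject H0.

W+ = 11.5, W- = 33.5, W = min = 11.5, p = 0.192127, fail to reject H0.


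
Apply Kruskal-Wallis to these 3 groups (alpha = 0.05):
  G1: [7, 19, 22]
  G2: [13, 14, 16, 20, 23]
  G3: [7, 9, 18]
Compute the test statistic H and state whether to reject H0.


Step 1: Combine all N = 11 observations and assign midranks.
sorted (value, group, rank): (7,G1,1.5), (7,G3,1.5), (9,G3,3), (13,G2,4), (14,G2,5), (16,G2,6), (18,G3,7), (19,G1,8), (20,G2,9), (22,G1,10), (23,G2,11)
Step 2: Sum ranks within each group.
R_1 = 19.5 (n_1 = 3)
R_2 = 35 (n_2 = 5)
R_3 = 11.5 (n_3 = 3)
Step 3: H = 12/(N(N+1)) * sum(R_i^2/n_i) - 3(N+1)
     = 12/(11*12) * (19.5^2/3 + 35^2/5 + 11.5^2/3) - 3*12
     = 0.090909 * 415.833 - 36
     = 1.803030.
Step 4: Ties present; correction factor C = 1 - 6/(11^3 - 11) = 0.995455. Corrected H = 1.803030 / 0.995455 = 1.811263.
Step 5: Under H0, H ~ chi^2(2); p-value = 0.404286.
Step 6: alpha = 0.05. fail to reject H0.

H = 1.8113, df = 2, p = 0.404286, fail to reject H0.


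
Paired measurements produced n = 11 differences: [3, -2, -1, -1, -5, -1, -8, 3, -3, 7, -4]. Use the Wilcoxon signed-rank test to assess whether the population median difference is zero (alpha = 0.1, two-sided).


Step 1: Drop any zero differences (none here) and take |d_i|.
|d| = [3, 2, 1, 1, 5, 1, 8, 3, 3, 7, 4]
Step 2: Midrank |d_i| (ties get averaged ranks).
ranks: |3|->6, |2|->4, |1|->2, |1|->2, |5|->9, |1|->2, |8|->11, |3|->6, |3|->6, |7|->10, |4|->8
Step 3: Attach original signs; sum ranks with positive sign and with negative sign.
W+ = 6 + 6 + 10 = 22
W- = 4 + 2 + 2 + 9 + 2 + 11 + 6 + 8 = 44
(Check: W+ + W- = 66 should equal n(n+1)/2 = 66.)
Step 4: Test statistic W = min(W+, W-) = 22.
Step 5: Ties in |d|, so use the tie-corrected normal approximation.
        E[W] = n(n+1)/4 = 11*12/4 = 33.
        Tie groups: |d|=1 (t=3), |d|=3 (t=3); sum(t^3 - t) = 48.
        Var[W] = n(n+1)(2n+1)/24 - sum(t^3-t)/48 = 3036/24 - 48/48 = 125.5.
        z = (W - E[W]) / sqrt(Var[W]) = (22 - 33) / 11.2027 = -0.9819.
        Two-sided p = 2*Phi(z) = 0.326145.
Step 6: alpha = 0.1. fail to reject H0.

W+ = 22, W- = 44, W = min = 22, p = 0.326145, fail to reject H0.


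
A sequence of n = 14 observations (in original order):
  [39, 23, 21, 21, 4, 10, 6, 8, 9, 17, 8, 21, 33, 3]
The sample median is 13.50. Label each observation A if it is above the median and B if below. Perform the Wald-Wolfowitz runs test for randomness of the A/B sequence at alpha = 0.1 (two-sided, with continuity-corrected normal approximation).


Step 1: Compute median = 13.50; label A = above, B = below.
Labels in order: AAAABBBBBABAAB  (n_A = 7, n_B = 7)
Step 2: Count runs R = 6.
Step 3: Under H0 (random ordering), E[R] = 2*n_A*n_B/(n_A+n_B) + 1 = 2*7*7/14 + 1 = 8.0000.
        Var[R] = 2*n_A*n_B*(2*n_A*n_B - n_A - n_B) / ((n_A+n_B)^2 * (n_A+n_B-1)) = 8232/2548 = 3.2308.
        SD[R] = 1.7974.
Step 4: Continuity-corrected z = (R + 0.5 - E[R]) / SD[R] = (6 + 0.5 - 8.0000) / 1.7974 = -0.8345.
Step 5: Two-sided p-value via normal approximation = 2*(1 - Phi(|z|)) = 0.403986.
Step 6: alpha = 0.1. fail to reject H0.

R = 6, z = -0.8345, p = 0.403986, fail to reject H0.


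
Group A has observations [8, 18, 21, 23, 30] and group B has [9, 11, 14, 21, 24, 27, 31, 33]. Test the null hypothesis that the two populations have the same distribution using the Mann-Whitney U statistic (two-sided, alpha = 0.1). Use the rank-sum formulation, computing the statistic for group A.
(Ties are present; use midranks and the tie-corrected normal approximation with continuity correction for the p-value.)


Step 1: Combine and sort all 13 observations; assign midranks.
sorted (value, group): (8,X), (9,Y), (11,Y), (14,Y), (18,X), (21,X), (21,Y), (23,X), (24,Y), (27,Y), (30,X), (31,Y), (33,Y)
ranks: 8->1, 9->2, 11->3, 14->4, 18->5, 21->6.5, 21->6.5, 23->8, 24->9, 27->10, 30->11, 31->12, 33->13
Step 2: Rank sum for X: R1 = 1 + 5 + 6.5 + 8 + 11 = 31.5.
Step 3: U_X = R1 - n1(n1+1)/2 = 31.5 - 5*6/2 = 31.5 - 15 = 16.5.
       U_Y = n1*n2 - U_X = 40 - 16.5 = 23.5.
Step 4: Ties are present, so use the tie-corrected normal approximation (with continuity correction) for the p-value.
Step 5: p-value = 0.660111; compare to alpha = 0.1. fail to reject H0.

U_X = 16.5, p = 0.660111, fail to reject H0 at alpha = 0.1.


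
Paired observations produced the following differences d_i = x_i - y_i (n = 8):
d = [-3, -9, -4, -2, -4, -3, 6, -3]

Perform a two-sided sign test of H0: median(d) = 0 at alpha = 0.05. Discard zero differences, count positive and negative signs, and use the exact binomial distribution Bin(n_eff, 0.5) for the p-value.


Step 1: Discard zero differences. Original n = 8; n_eff = number of nonzero differences = 8.
Nonzero differences (with sign): -3, -9, -4, -2, -4, -3, +6, -3
Step 2: Count signs: positive = 1, negative = 7.
Step 3: Under H0: P(positive) = 0.5, so the number of positives S ~ Bin(8, 0.5).
Step 4: Two-sided exact p-value = sum of Bin(8,0.5) probabilities at or below the observed probability = 0.070312.
Step 5: alpha = 0.05. fail to reject H0.

n_eff = 8, pos = 1, neg = 7, p = 0.070312, fail to reject H0.


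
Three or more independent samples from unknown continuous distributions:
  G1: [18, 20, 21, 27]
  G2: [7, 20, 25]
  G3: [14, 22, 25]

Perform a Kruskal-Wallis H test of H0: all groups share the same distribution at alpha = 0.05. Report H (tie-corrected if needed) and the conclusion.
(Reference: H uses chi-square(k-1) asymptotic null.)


Step 1: Combine all N = 10 observations and assign midranks.
sorted (value, group, rank): (7,G2,1), (14,G3,2), (18,G1,3), (20,G1,4.5), (20,G2,4.5), (21,G1,6), (22,G3,7), (25,G2,8.5), (25,G3,8.5), (27,G1,10)
Step 2: Sum ranks within each group.
R_1 = 23.5 (n_1 = 4)
R_2 = 14 (n_2 = 3)
R_3 = 17.5 (n_3 = 3)
Step 3: H = 12/(N(N+1)) * sum(R_i^2/n_i) - 3(N+1)
     = 12/(10*11) * (23.5^2/4 + 14^2/3 + 17.5^2/3) - 3*11
     = 0.109091 * 305.479 - 33
     = 0.325000.
Step 4: Ties present; correction factor C = 1 - 12/(10^3 - 10) = 0.987879. Corrected H = 0.325000 / 0.987879 = 0.328988.
Step 5: Under H0, H ~ chi^2(2); p-value = 0.848323.
Step 6: alpha = 0.05. fail to reject H0.

H = 0.3290, df = 2, p = 0.848323, fail to reject H0.


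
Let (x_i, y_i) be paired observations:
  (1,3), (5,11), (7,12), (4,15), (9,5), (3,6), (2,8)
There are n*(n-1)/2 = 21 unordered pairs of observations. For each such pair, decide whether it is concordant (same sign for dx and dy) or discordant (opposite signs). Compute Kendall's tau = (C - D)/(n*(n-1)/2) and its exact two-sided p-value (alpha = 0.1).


Step 1: Enumerate the 21 unordered pairs (i,j) with i<j and classify each by sign(x_j-x_i) * sign(y_j-y_i).
  (1,2):dx=+4,dy=+8->C; (1,3):dx=+6,dy=+9->C; (1,4):dx=+3,dy=+12->C; (1,5):dx=+8,dy=+2->C
  (1,6):dx=+2,dy=+3->C; (1,7):dx=+1,dy=+5->C; (2,3):dx=+2,dy=+1->C; (2,4):dx=-1,dy=+4->D
  (2,5):dx=+4,dy=-6->D; (2,6):dx=-2,dy=-5->C; (2,7):dx=-3,dy=-3->C; (3,4):dx=-3,dy=+3->D
  (3,5):dx=+2,dy=-7->D; (3,6):dx=-4,dy=-6->C; (3,7):dx=-5,dy=-4->C; (4,5):dx=+5,dy=-10->D
  (4,6):dx=-1,dy=-9->C; (4,7):dx=-2,dy=-7->C; (5,6):dx=-6,dy=+1->D; (5,7):dx=-7,dy=+3->D
  (6,7):dx=-1,dy=+2->D
Step 2: C = 13, D = 8, total pairs = 21.
Step 3: tau = (C - D)/(n(n-1)/2) = (13 - 8)/21 = 0.238095.
Step 4: Exact two-sided p-value (enumerate n! = 5040 permutations of y under H0): p = 0.561905.
Step 5: alpha = 0.1. fail to reject H0.

tau_b = 0.2381 (C=13, D=8), p = 0.561905, fail to reject H0.
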